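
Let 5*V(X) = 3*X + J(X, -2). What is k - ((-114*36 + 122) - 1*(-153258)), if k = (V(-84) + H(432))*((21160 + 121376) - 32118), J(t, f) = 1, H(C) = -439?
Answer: -270828808/5 ≈ -5.4166e+7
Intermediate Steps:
V(X) = 1/5 + 3*X/5 (V(X) = (3*X + 1)/5 = (1 + 3*X)/5 = 1/5 + 3*X/5)
k = -270082428/5 (k = ((1/5 + (3/5)*(-84)) - 439)*((21160 + 121376) - 32118) = ((1/5 - 252/5) - 439)*(142536 - 32118) = (-251/5 - 439)*110418 = -2446/5*110418 = -270082428/5 ≈ -5.4017e+7)
k - ((-114*36 + 122) - 1*(-153258)) = -270082428/5 - ((-114*36 + 122) - 1*(-153258)) = -270082428/5 - ((-4104 + 122) + 153258) = -270082428/5 - (-3982 + 153258) = -270082428/5 - 1*149276 = -270082428/5 - 149276 = -270828808/5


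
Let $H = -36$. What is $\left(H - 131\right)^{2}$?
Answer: $27889$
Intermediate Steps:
$\left(H - 131\right)^{2} = \left(-36 - 131\right)^{2} = \left(-167\right)^{2} = 27889$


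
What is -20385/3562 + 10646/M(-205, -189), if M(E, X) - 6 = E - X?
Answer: -19062451/17810 ≈ -1070.3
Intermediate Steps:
M(E, X) = 6 + E - X (M(E, X) = 6 + (E - X) = 6 + E - X)
-20385/3562 + 10646/M(-205, -189) = -20385/3562 + 10646/(6 - 205 - 1*(-189)) = -20385*1/3562 + 10646/(6 - 205 + 189) = -20385/3562 + 10646/(-10) = -20385/3562 + 10646*(-⅒) = -20385/3562 - 5323/5 = -19062451/17810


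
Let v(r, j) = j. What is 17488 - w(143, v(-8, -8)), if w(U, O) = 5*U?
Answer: 16773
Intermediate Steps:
17488 - w(143, v(-8, -8)) = 17488 - 5*143 = 17488 - 1*715 = 17488 - 715 = 16773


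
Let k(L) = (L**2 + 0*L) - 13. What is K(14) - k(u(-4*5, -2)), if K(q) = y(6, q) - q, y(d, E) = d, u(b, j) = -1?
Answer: 4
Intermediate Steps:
k(L) = -13 + L**2 (k(L) = (L**2 + 0) - 13 = L**2 - 13 = -13 + L**2)
K(q) = 6 - q
K(14) - k(u(-4*5, -2)) = (6 - 1*14) - (-13 + (-1)**2) = (6 - 14) - (-13 + 1) = -8 - 1*(-12) = -8 + 12 = 4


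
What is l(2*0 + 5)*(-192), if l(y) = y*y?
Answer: -4800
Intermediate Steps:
l(y) = y²
l(2*0 + 5)*(-192) = (2*0 + 5)²*(-192) = (0 + 5)²*(-192) = 5²*(-192) = 25*(-192) = -4800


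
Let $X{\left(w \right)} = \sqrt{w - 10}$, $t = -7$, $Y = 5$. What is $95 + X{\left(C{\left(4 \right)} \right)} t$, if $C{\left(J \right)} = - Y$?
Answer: $95 - 7 i \sqrt{15} \approx 95.0 - 27.111 i$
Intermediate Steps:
$C{\left(J \right)} = -5$ ($C{\left(J \right)} = \left(-1\right) 5 = -5$)
$X{\left(w \right)} = \sqrt{-10 + w}$
$95 + X{\left(C{\left(4 \right)} \right)} t = 95 + \sqrt{-10 - 5} \left(-7\right) = 95 + \sqrt{-15} \left(-7\right) = 95 + i \sqrt{15} \left(-7\right) = 95 - 7 i \sqrt{15}$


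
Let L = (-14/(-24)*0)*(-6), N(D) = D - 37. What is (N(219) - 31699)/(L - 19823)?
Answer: 31517/19823 ≈ 1.5899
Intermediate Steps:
N(D) = -37 + D
L = 0 (L = (-14*(-1/24)*0)*(-6) = ((7/12)*0)*(-6) = 0*(-6) = 0)
(N(219) - 31699)/(L - 19823) = ((-37 + 219) - 31699)/(0 - 19823) = (182 - 31699)/(-19823) = -31517*(-1/19823) = 31517/19823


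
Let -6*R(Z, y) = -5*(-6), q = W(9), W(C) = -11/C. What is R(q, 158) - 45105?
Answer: -45110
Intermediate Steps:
q = -11/9 ≈ -1.2222
R(Z, y) = -5 (R(Z, y) = -(-5)*(-6)/6 = -⅙*30 = -5)
R(q, 158) - 45105 = -5 - 45105 = -45110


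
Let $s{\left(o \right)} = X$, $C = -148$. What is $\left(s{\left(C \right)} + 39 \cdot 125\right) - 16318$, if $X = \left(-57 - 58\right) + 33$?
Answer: $-11525$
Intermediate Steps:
$X = -82$ ($X = -115 + 33 = -82$)
$s{\left(o \right)} = -82$
$\left(s{\left(C \right)} + 39 \cdot 125\right) - 16318 = \left(-82 + 39 \cdot 125\right) - 16318 = \left(-82 + 4875\right) - 16318 = 4793 - 16318 = -11525$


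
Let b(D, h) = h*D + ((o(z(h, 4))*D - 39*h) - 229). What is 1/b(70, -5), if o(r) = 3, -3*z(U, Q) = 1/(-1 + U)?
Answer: -1/174 ≈ -0.0057471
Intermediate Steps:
z(U, Q) = -1/(3*(-1 + U))
b(D, h) = -229 - 39*h + 3*D + D*h (b(D, h) = h*D + ((3*D - 39*h) - 229) = D*h + ((-39*h + 3*D) - 229) = D*h + (-229 - 39*h + 3*D) = -229 - 39*h + 3*D + D*h)
1/b(70, -5) = 1/(-229 - 39*(-5) + 3*70 + 70*(-5)) = 1/(-229 + 195 + 210 - 350) = 1/(-174) = -1/174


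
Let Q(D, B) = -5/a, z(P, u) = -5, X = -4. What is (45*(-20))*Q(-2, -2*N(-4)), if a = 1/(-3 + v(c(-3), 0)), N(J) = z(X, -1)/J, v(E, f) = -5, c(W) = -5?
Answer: -36000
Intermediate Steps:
N(J) = -5/J
a = -1/8 (a = 1/(-3 - 5) = 1/(-8) = -1/8 ≈ -0.12500)
Q(D, B) = 40 (Q(D, B) = -5/(-1/8) = -5*(-8) = 40)
(45*(-20))*Q(-2, -2*N(-4)) = (45*(-20))*40 = -900*40 = -36000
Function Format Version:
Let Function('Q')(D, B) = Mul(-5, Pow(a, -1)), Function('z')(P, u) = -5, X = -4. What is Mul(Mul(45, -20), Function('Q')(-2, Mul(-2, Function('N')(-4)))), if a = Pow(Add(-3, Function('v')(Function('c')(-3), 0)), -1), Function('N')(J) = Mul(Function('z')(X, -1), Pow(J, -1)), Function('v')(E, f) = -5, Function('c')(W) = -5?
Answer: -36000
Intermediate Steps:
Function('N')(J) = Mul(-5, Pow(J, -1))
a = Rational(-1, 8) (a = Pow(Add(-3, -5), -1) = Pow(-8, -1) = Rational(-1, 8) ≈ -0.12500)
Function('Q')(D, B) = 40 (Function('Q')(D, B) = Mul(-5, Pow(Rational(-1, 8), -1)) = Mul(-5, -8) = 40)
Mul(Mul(45, -20), Function('Q')(-2, Mul(-2, Function('N')(-4)))) = Mul(Mul(45, -20), 40) = Mul(-900, 40) = -36000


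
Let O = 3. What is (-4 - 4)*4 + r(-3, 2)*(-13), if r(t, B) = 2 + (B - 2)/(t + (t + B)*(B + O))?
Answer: -58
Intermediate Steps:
r(t, B) = 2 + (-2 + B)/(t + (3 + B)*(B + t)) (r(t, B) = 2 + (B - 2)/(t + (t + B)*(B + 3)) = 2 + (-2 + B)/(t + (B + t)*(3 + B)) = 2 + (-2 + B)/(t + (3 + B)*(B + t)))
(-4 - 4)*4 + r(-3, 2)*(-13) = (-4 - 4)*4 + ((-2 + 2*2² + 7*2 + 8*(-3) + 2*2*(-3))/(2² + 3*2 + 4*(-3) + 2*(-3)))*(-13) = -8*4 + ((-2 + 2*4 + 14 - 24 - 12)/(4 + 6 - 12 - 6))*(-13) = -32 + ((-2 + 8 + 14 - 24 - 12)/(-8))*(-13) = -32 - ⅛*(-16)*(-13) = -32 + 2*(-13) = -32 - 26 = -58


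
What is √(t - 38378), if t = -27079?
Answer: 3*I*√7273 ≈ 255.85*I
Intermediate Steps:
√(t - 38378) = √(-27079 - 38378) = √(-65457) = 3*I*√7273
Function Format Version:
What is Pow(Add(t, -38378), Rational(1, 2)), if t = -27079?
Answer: Mul(3, I, Pow(7273, Rational(1, 2))) ≈ Mul(255.85, I)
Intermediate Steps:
Pow(Add(t, -38378), Rational(1, 2)) = Pow(Add(-27079, -38378), Rational(1, 2)) = Pow(-65457, Rational(1, 2)) = Mul(3, I, Pow(7273, Rational(1, 2)))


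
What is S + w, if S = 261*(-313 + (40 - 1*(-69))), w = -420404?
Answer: -473648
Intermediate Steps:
S = -53244 (S = 261*(-313 + (40 + 69)) = 261*(-313 + 109) = 261*(-204) = -53244)
S + w = -53244 - 420404 = -473648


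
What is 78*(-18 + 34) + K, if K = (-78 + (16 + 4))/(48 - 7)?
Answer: 51110/41 ≈ 1246.6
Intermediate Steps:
K = -58/41 (K = (-78 + 20)/41 = -58*1/41 = -58/41 ≈ -1.4146)
78*(-18 + 34) + K = 78*(-18 + 34) - 58/41 = 78*16 - 58/41 = 1248 - 58/41 = 51110/41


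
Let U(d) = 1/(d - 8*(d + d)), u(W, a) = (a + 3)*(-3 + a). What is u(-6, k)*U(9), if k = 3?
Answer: 0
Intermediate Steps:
u(W, a) = (-3 + a)*(3 + a) (u(W, a) = (3 + a)*(-3 + a) = (-3 + a)*(3 + a))
U(d) = -1/(15*d) (U(d) = 1/(d - 16*d) = 1/(-15*d) = -1/(15*d))
u(-6, k)*U(9) = (-9 + 3²)*(-1/15/9) = (-9 + 9)*(-1/15*⅑) = 0*(-1/135) = 0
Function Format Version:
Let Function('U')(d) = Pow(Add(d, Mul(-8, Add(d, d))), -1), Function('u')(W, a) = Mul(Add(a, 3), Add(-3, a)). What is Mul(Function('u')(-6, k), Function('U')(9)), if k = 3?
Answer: 0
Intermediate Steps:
Function('u')(W, a) = Mul(Add(-3, a), Add(3, a)) (Function('u')(W, a) = Mul(Add(3, a), Add(-3, a)) = Mul(Add(-3, a), Add(3, a)))
Function('U')(d) = Mul(Rational(-1, 15), Pow(d, -1)) (Function('U')(d) = Pow(Add(d, Mul(-8, Mul(2, d))), -1) = Pow(Add(d, Mul(-16, d)), -1) = Pow(Mul(-15, d), -1) = Mul(Rational(-1, 15), Pow(d, -1)))
Mul(Function('u')(-6, k), Function('U')(9)) = Mul(Add(-9, Pow(3, 2)), Mul(Rational(-1, 15), Pow(9, -1))) = Mul(Add(-9, 9), Mul(Rational(-1, 15), Rational(1, 9))) = Mul(0, Rational(-1, 135)) = 0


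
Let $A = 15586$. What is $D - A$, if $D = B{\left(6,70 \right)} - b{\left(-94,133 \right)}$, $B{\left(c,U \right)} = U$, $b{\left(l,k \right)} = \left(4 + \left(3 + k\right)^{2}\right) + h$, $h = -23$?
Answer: $-33993$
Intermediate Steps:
$b{\left(l,k \right)} = -19 + \left(3 + k\right)^{2}$ ($b{\left(l,k \right)} = \left(4 + \left(3 + k\right)^{2}\right) - 23 = -19 + \left(3 + k\right)^{2}$)
$D = -18407$ ($D = 70 - \left(-19 + \left(3 + 133\right)^{2}\right) = 70 - \left(-19 + 136^{2}\right) = 70 - \left(-19 + 18496\right) = 70 - 18477 = -18407$)
$D - A = -18407 - 15586 = -33993$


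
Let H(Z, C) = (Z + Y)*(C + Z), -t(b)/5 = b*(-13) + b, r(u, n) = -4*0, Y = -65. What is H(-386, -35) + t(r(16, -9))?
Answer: 189871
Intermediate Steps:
r(u, n) = 0
t(b) = 60*b (t(b) = -5*(b*(-13) + b) = -5*(-13*b + b) = -(-60)*b = 60*b)
H(Z, C) = (-65 + Z)*(C + Z) (H(Z, C) = (Z - 65)*(C + Z) = (-65 + Z)*(C + Z))
H(-386, -35) + t(r(16, -9)) = ((-386)² - 65*(-35) - 65*(-386) - 35*(-386)) + 60*0 = (148996 + 2275 + 25090 + 13510) + 0 = 189871 + 0 = 189871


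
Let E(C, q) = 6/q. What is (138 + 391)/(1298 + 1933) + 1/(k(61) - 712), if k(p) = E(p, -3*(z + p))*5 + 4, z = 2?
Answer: 23397253/144147834 ≈ 0.16231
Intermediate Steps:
k(p) = 4 + 30/(-6 - 3*p) (k(p) = (6/((-3*(2 + p))))*5 + 4 = (6/(-6 - 3*p))*5 + 4 = 30/(-6 - 3*p) + 4 = 4 + 30/(-6 - 3*p))
(138 + 391)/(1298 + 1933) + 1/(k(61) - 712) = (138 + 391)/(1298 + 1933) + 1/(2*(-1 + 2*61)/(2 + 61) - 712) = 529/3231 + 1/(2*(-1 + 122)/63 - 712) = 529*(1/3231) + 1/(2*(1/63)*121 - 712) = 529/3231 + 1/(242/63 - 712) = 529/3231 + 1/(-44614/63) = 529/3231 - 63/44614 = 23397253/144147834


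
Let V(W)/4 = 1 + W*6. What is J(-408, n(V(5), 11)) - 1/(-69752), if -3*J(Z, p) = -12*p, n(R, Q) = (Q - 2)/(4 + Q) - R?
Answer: -172147931/348760 ≈ -493.60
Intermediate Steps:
V(W) = 4 + 24*W (V(W) = 4*(1 + W*6) = 4*(1 + 6*W) = 4 + 24*W)
n(R, Q) = -R + (-2 + Q)/(4 + Q) (n(R, Q) = (-2 + Q)/(4 + Q) - R = -R + (-2 + Q)/(4 + Q))
J(Z, p) = 4*p (J(Z, p) = -(-4)*p = 4*p)
J(-408, n(V(5), 11)) - 1/(-69752) = 4*((-2 + 11 - 4*(4 + 24*5) - 1*11*(4 + 24*5))/(4 + 11)) - 1/(-69752) = 4*((-2 + 11 - 4*(4 + 120) - 1*11*(4 + 120))/15) - 1*(-1/69752) = 4*((-2 + 11 - 4*124 - 1*11*124)/15) + 1/69752 = 4*((-2 + 11 - 496 - 1364)/15) + 1/69752 = 4*((1/15)*(-1851)) + 1/69752 = 4*(-617/5) + 1/69752 = -2468/5 + 1/69752 = -172147931/348760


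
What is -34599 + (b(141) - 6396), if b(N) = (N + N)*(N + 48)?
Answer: 12303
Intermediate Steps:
b(N) = 2*N*(48 + N) (b(N) = (2*N)*(48 + N) = 2*N*(48 + N))
-34599 + (b(141) - 6396) = -34599 + (2*141*(48 + 141) - 6396) = -34599 + (2*141*189 - 6396) = -34599 + (53298 - 6396) = -34599 + 46902 = 12303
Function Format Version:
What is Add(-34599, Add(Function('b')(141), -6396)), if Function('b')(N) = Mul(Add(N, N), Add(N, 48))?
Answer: 12303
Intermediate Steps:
Function('b')(N) = Mul(2, N, Add(48, N)) (Function('b')(N) = Mul(Mul(2, N), Add(48, N)) = Mul(2, N, Add(48, N)))
Add(-34599, Add(Function('b')(141), -6396)) = Add(-34599, Add(Mul(2, 141, Add(48, 141)), -6396)) = Add(-34599, Add(Mul(2, 141, 189), -6396)) = Add(-34599, Add(53298, -6396)) = Add(-34599, 46902) = 12303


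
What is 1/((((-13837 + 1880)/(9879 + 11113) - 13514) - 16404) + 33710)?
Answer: 20992/79589707 ≈ 0.00026375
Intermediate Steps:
1/((((-13837 + 1880)/(9879 + 11113) - 13514) - 16404) + 33710) = 1/(((-11957/20992 - 13514) - 16404) + 33710) = 1/((-283697845/20992 - 16404) + 33710) = 1/(-628050613/20992 + 33710) = 1/(79589707/20992) = 20992/79589707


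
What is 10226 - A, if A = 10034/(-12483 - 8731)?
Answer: 108472199/10607 ≈ 10226.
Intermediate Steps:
A = -5017/10607 (A = 10034/(-21214) = 10034*(-1/21214) = -5017/10607 ≈ -0.47299)
10226 - A = 10226 - 1*(-5017/10607) = 10226 + 5017/10607 = 108472199/10607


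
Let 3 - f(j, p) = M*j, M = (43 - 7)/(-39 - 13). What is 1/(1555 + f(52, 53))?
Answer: 1/1594 ≈ 0.00062735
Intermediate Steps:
M = -9/13 (M = 36/(-52) = 36*(-1/52) = -9/13 ≈ -0.69231)
f(j, p) = 3 + 9*j/13 (f(j, p) = 3 - (-9)*j/13 = 3 + 9*j/13)
1/(1555 + f(52, 53)) = 1/(1555 + (3 + (9/13)*52)) = 1/(1555 + (3 + 36)) = 1/(1555 + 39) = 1/1594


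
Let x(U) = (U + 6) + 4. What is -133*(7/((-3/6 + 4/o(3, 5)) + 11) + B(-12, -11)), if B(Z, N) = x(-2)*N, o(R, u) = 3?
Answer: 825398/71 ≈ 11625.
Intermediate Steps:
x(U) = 10 + U (x(U) = (6 + U) + 4 = 10 + U)
B(Z, N) = 8*N (B(Z, N) = (10 - 2)*N = 8*N)
-133*(7/((-3/6 + 4/o(3, 5)) + 11) + B(-12, -11)) = -133*(7/((-3/6 + 4/3) + 11) + 8*(-11)) = -133*(7/((-3*⅙ + 4*(⅓)) + 11) - 88) = -133*(7/((-½ + 4/3) + 11) - 88) = -133*(7/(⅚ + 11) - 88) = -133*(7/(71/6) - 88) = -133*(7*(6/71) - 88) = -133*(42/71 - 88) = -133*(-6206/71) = 825398/71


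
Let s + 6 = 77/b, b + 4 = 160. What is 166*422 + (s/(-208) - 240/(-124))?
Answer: 70466439685/1005888 ≈ 70054.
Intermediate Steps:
b = 156 (b = -4 + 160 = 156)
s = -859/156 (s = -6 + 77/156 = -859/156 ≈ -5.5064)
166*422 + (s/(-208) - 240/(-124)) = 166*422 + (-859/156/(-208) - 240/(-124)) = 70052 + (-859/156*(-1/208) - 240*(-1/124)) = 70052 + (859/32448 + 60/31) = 70052 + 1973509/1005888 = 70466439685/1005888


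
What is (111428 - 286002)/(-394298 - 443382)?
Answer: 87287/418840 ≈ 0.20840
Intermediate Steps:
(111428 - 286002)/(-394298 - 443382) = -174574/(-837680) = -174574*(-1/837680) = 87287/418840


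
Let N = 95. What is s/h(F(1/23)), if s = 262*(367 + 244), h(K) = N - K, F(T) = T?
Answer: 141611/84 ≈ 1685.8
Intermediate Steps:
h(K) = 95 - K
s = 160082 (s = 262*611 = 160082)
s/h(F(1/23)) = 160082/(95 - 1/23) = 160082/(2184/23) = 160082*(23/2184) = 141611/84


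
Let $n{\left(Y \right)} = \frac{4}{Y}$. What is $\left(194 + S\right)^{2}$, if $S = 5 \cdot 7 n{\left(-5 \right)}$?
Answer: $27556$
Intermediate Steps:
$S = -28$ ($S = 5 \cdot 7 \frac{4}{-5} = 35 \cdot 4 \left(- \frac{1}{5}\right) = 35 \left(- \frac{4}{5}\right) = -28$)
$\left(194 + S\right)^{2} = \left(194 - 28\right)^{2} = 166^{2} = 27556$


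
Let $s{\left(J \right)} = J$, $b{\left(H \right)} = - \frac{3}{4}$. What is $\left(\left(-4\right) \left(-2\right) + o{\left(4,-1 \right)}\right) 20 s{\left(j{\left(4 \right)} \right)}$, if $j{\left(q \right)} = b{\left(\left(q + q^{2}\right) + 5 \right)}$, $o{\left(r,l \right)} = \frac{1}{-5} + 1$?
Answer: $-132$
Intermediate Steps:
$o{\left(r,l \right)} = \frac{4}{5}$ ($o{\left(r,l \right)} = - \frac{1}{5} + 1 = \frac{4}{5}$)
$b{\left(H \right)} = - \frac{3}{4}$ ($b{\left(H \right)} = \left(-3\right) \frac{1}{4} = - \frac{3}{4}$)
$j{\left(q \right)} = - \frac{3}{4}$
$\left(\left(-4\right) \left(-2\right) + o{\left(4,-1 \right)}\right) 20 s{\left(j{\left(4 \right)} \right)} = \left(\left(-4\right) \left(-2\right) + \frac{4}{5}\right) 20 \left(- \frac{3}{4}\right) = \left(8 + \frac{4}{5}\right) 20 \left(- \frac{3}{4}\right) = \frac{44}{5} \cdot 20 \left(- \frac{3}{4}\right) = 176 \left(- \frac{3}{4}\right) = -132$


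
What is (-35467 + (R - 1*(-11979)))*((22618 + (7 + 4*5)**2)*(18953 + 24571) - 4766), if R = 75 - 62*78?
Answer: -28705223101438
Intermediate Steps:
R = -4761 (R = 75 - 4836 = -4761)
(-35467 + (R - 1*(-11979)))*((22618 + (7 + 4*5)**2)*(18953 + 24571) - 4766) = (-35467 + (-4761 - 1*(-11979)))*((22618 + (7 + 4*5)**2)*(18953 + 24571) - 4766) = (-35467 + (-4761 + 11979))*((22618 + (7 + 20)**2)*43524 - 4766) = (-35467 + 7218)*((22618 + 27**2)*43524 - 4766) = -28249*((22618 + 729)*43524 - 4766) = -28249*(23347*43524 - 4766) = -28249*(1016154828 - 4766) = -28249*1016150062 = -28705223101438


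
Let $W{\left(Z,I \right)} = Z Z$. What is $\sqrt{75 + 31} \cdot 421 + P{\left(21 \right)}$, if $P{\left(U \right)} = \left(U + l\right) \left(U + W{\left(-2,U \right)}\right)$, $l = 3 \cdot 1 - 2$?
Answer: $550 + 421 \sqrt{106} \approx 4884.5$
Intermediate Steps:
$W{\left(Z,I \right)} = Z^{2}$
$l = 1$ ($l = 3 - 2 = 1$)
$P{\left(U \right)} = \left(1 + U\right) \left(4 + U\right)$ ($P{\left(U \right)} = \left(U + 1\right) \left(U + \left(-2\right)^{2}\right) = \left(1 + U\right) \left(U + 4\right) = \left(1 + U\right) \left(4 + U\right)$)
$\sqrt{75 + 31} \cdot 421 + P{\left(21 \right)} = \sqrt{75 + 31} \cdot 421 + \left(4 + 21^{2} + 5 \cdot 21\right) = \sqrt{106} \cdot 421 + \left(4 + 441 + 105\right) = 421 \sqrt{106} + 550 = 550 + 421 \sqrt{106}$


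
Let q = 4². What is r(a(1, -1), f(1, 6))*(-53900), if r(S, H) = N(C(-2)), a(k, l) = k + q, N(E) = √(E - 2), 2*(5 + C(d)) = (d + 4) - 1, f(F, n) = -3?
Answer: -26950*I*√26 ≈ -1.3742e+5*I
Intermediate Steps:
q = 16
C(d) = -7/2 + d/2 (C(d) = -5 + ((d + 4) - 1)/2 = -5 + ((4 + d) - 1)/2 = -5 + (3 + d)/2 = -5 + (3/2 + d/2) = -7/2 + d/2)
N(E) = √(-2 + E)
a(k, l) = 16 + k (a(k, l) = k + 16 = 16 + k)
r(S, H) = I*√26/2 (r(S, H) = √(-2 + (-7/2 + (½)*(-2))) = √(-2 + (-7/2 - 1)) = √(-2 - 9/2) = √(-13/2) = I*√26/2)
r(a(1, -1), f(1, 6))*(-53900) = (I*√26/2)*(-53900) = -26950*I*√26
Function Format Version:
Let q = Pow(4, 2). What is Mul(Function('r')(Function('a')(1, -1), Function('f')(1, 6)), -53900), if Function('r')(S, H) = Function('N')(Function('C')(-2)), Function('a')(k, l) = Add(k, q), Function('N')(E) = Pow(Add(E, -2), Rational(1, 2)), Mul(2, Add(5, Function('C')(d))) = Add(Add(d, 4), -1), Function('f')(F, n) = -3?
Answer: Mul(-26950, I, Pow(26, Rational(1, 2))) ≈ Mul(-1.3742e+5, I)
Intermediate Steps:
q = 16
Function('C')(d) = Add(Rational(-7, 2), Mul(Rational(1, 2), d)) (Function('C')(d) = Add(-5, Mul(Rational(1, 2), Add(Add(d, 4), -1))) = Add(-5, Mul(Rational(1, 2), Add(Add(4, d), -1))) = Add(-5, Mul(Rational(1, 2), Add(3, d))) = Add(-5, Add(Rational(3, 2), Mul(Rational(1, 2), d))) = Add(Rational(-7, 2), Mul(Rational(1, 2), d)))
Function('N')(E) = Pow(Add(-2, E), Rational(1, 2))
Function('a')(k, l) = Add(16, k) (Function('a')(k, l) = Add(k, 16) = Add(16, k))
Function('r')(S, H) = Mul(Rational(1, 2), I, Pow(26, Rational(1, 2))) (Function('r')(S, H) = Pow(Add(-2, Add(Rational(-7, 2), Mul(Rational(1, 2), -2))), Rational(1, 2)) = Pow(Add(-2, Add(Rational(-7, 2), -1)), Rational(1, 2)) = Pow(Add(-2, Rational(-9, 2)), Rational(1, 2)) = Pow(Rational(-13, 2), Rational(1, 2)) = Mul(Rational(1, 2), I, Pow(26, Rational(1, 2))))
Mul(Function('r')(Function('a')(1, -1), Function('f')(1, 6)), -53900) = Mul(Mul(Rational(1, 2), I, Pow(26, Rational(1, 2))), -53900) = Mul(-26950, I, Pow(26, Rational(1, 2)))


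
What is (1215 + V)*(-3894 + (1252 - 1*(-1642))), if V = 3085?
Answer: -4300000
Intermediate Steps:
(1215 + V)*(-3894 + (1252 - 1*(-1642))) = (1215 + 3085)*(-3894 + (1252 - 1*(-1642))) = 4300*(-3894 + (1252 + 1642)) = 4300*(-3894 + 2894) = 4300*(-1000) = -4300000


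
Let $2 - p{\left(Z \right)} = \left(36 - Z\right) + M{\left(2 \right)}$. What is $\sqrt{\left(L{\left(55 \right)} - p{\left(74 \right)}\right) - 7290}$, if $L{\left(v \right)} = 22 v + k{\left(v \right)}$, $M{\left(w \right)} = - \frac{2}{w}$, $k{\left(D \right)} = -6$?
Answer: $i \sqrt{6127} \approx 78.275 i$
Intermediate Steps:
$L{\left(v \right)} = -6 + 22 v$ ($L{\left(v \right)} = 22 v - 6 = -6 + 22 v$)
$p{\left(Z \right)} = -33 + Z$ ($p{\left(Z \right)} = 2 - \left(\left(36 - Z\right) - \frac{2}{2}\right) = 2 - \left(\left(36 - Z\right) - 1\right) = 2 - \left(35 - Z\right) = 2 + \left(-35 + Z\right) = -33 + Z$)
$\sqrt{\left(L{\left(55 \right)} - p{\left(74 \right)}\right) - 7290} = \sqrt{\left(\left(-6 + 22 \cdot 55\right) - \left(-33 + 74\right)\right) - 7290} = \sqrt{\left(\left(-6 + 1210\right) - 41\right) - 7290} = \sqrt{\left(1204 - 41\right) - 7290} = \sqrt{1163 - 7290} = \sqrt{-6127} = i \sqrt{6127}$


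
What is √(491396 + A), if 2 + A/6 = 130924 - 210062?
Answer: 2*√4139 ≈ 128.67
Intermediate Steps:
A = -474840 (A = -12 + 6*(130924 - 210062) = -12 + 6*(-79138) = -12 - 474828 = -474840)
√(491396 + A) = √(491396 - 474840) = √16556 = 2*√4139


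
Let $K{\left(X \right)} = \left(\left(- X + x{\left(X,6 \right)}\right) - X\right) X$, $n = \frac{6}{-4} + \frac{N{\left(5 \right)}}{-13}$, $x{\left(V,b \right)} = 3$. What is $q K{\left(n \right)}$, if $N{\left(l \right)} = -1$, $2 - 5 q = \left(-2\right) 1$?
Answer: $- \frac{5624}{845} \approx -6.6556$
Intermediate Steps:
$q = \frac{4}{5}$ ($q = \frac{2}{5} - \frac{\left(-2\right) 1}{5} = \frac{2}{5} - - \frac{2}{5} = \frac{2}{5} + \frac{2}{5} = \frac{4}{5} \approx 0.8$)
$n = - \frac{37}{26}$ ($n = \frac{6}{-4} - \frac{1}{-13} = 6 \left(- \frac{1}{4}\right) - - \frac{1}{13} = - \frac{3}{2} + \frac{1}{13} = - \frac{37}{26} \approx -1.4231$)
$K{\left(X \right)} = X \left(3 - 2 X\right)$ ($K{\left(X \right)} = \left(\left(- X + 3\right) - X\right) X = \left(\left(3 - X\right) - X\right) X = \left(3 - 2 X\right) X = X \left(3 - 2 X\right)$)
$q K{\left(n \right)} = \frac{4 \left(- \frac{37 \left(3 - - \frac{37}{13}\right)}{26}\right)}{5} = \frac{4 \left(- \frac{37 \left(3 + \frac{37}{13}\right)}{26}\right)}{5} = \frac{4 \left(\left(- \frac{37}{26}\right) \frac{76}{13}\right)}{5} = \frac{4}{5} \left(- \frac{1406}{169}\right) = - \frac{5624}{845}$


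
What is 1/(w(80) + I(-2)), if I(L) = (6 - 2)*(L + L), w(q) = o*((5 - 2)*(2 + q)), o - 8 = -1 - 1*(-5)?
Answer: 1/2936 ≈ 0.00034060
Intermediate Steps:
o = 12 (o = 8 + (-1 - 1*(-5)) = 8 + (-1 + 5) = 8 + 4 = 12)
w(q) = 72 + 36*q (w(q) = 12*((5 - 2)*(2 + q)) = 12*(3*(2 + q)) = 12*(6 + 3*q) = 72 + 36*q)
I(L) = 8*L (I(L) = 4*(2*L) = 8*L)
1/(w(80) + I(-2)) = 1/((72 + 36*80) + 8*(-2)) = 1/((72 + 2880) - 16) = 1/(2952 - 16) = 1/2936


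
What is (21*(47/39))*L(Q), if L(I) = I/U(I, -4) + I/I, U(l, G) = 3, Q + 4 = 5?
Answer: 1316/39 ≈ 33.744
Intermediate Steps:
Q = 1 (Q = -4 + 5 = 1)
L(I) = 1 + I/3 (L(I) = I/3 + I/I = I*(⅓) + 1 = I/3 + 1 = 1 + I/3)
(21*(47/39))*L(Q) = (21*(47/39))*(1 + (⅓)*1) = (21*(47*(1/39)))*(1 + ⅓) = (21*(47/39))*(4/3) = (329/13)*(4/3) = 1316/39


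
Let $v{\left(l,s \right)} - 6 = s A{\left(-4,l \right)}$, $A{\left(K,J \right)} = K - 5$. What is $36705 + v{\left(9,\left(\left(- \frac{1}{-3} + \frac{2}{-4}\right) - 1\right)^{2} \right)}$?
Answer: $\frac{146795}{4} \approx 36699.0$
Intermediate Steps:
$A{\left(K,J \right)} = -5 + K$
$v{\left(l,s \right)} = 6 - 9 s$ ($v{\left(l,s \right)} = 6 + s \left(-5 - 4\right) = 6 + s \left(-9\right) = 6 - 9 s$)
$36705 + v{\left(9,\left(\left(- \frac{1}{-3} + \frac{2}{-4}\right) - 1\right)^{2} \right)} = 36705 + \left(6 - 9 \left(\left(- \frac{1}{-3} + \frac{2}{-4}\right) - 1\right)^{2}\right) = 36705 + \left(6 - 9 \left(\left(\left(-1\right) \left(- \frac{1}{3}\right) + 2 \left(- \frac{1}{4}\right)\right) - 1\right)^{2}\right) = 36705 + \left(6 - 9 \left(\left(\frac{1}{3} - \frac{1}{2}\right) - 1\right)^{2}\right) = 36705 + \left(6 - 9 \left(- \frac{1}{6} - 1\right)^{2}\right) = 36705 + \left(6 - 9 \left(- \frac{7}{6}\right)^{2}\right) = 36705 + \left(6 - \frac{49}{4}\right) = 36705 - \frac{25}{4} = \frac{146795}{4}$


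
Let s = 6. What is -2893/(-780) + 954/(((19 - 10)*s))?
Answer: 16673/780 ≈ 21.376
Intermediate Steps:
-2893/(-780) + 954/(((19 - 10)*s)) = -2893/(-780) + 954/(((19 - 10)*6)) = -2893*(-1/780) + 954/((9*6)) = 2893/780 + 954/54 = 2893/780 + 954*(1/54) = 2893/780 + 53/3 = 16673/780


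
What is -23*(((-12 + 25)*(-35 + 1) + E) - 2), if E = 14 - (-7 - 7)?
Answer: 9568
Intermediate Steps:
E = 28 (E = 14 - 1*(-14) = 14 + 14 = 28)
-23*(((-12 + 25)*(-35 + 1) + E) - 2) = -23*(((-12 + 25)*(-35 + 1) + 28) - 2) = -23*((13*(-34) + 28) - 2) = -23*((-442 + 28) - 2) = -23*(-414 - 2) = -23*(-416) = 9568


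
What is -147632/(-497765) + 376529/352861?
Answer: 239516532837/175641855665 ≈ 1.3637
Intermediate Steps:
-147632/(-497765) + 376529/352861 = -147632*(-1/497765) + 376529*(1/352861) = 147632/497765 + 376529/352861 = 239516532837/175641855665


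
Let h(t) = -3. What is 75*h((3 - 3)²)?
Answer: -225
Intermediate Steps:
75*h((3 - 3)²) = 75*(-3) = -225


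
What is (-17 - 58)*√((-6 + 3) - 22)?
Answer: -375*I ≈ -375.0*I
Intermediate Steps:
(-17 - 58)*√((-6 + 3) - 22) = -75*√(-3 - 22) = -375*I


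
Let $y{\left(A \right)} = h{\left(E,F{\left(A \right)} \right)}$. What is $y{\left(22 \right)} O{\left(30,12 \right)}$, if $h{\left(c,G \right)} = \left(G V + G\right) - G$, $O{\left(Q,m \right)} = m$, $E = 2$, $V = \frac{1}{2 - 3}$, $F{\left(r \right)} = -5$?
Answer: $60$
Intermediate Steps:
$V = -1$ ($V = \frac{1}{-1} = -1$)
$h{\left(c,G \right)} = - G$ ($h{\left(c,G \right)} = \left(G \left(-1\right) + G\right) - G = \left(- G + G\right) - G = 0 - G = - G$)
$y{\left(A \right)} = 5$ ($y{\left(A \right)} = \left(-1\right) \left(-5\right) = 5$)
$y{\left(22 \right)} O{\left(30,12 \right)} = 5 \cdot 12 = 60$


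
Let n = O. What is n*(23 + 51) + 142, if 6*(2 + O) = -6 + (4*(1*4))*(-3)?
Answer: -672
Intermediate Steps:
O = -11 (O = -2 + (-6 + (4*(1*4))*(-3))/6 = -2 + (-6 + (4*4)*(-3))/6 = -2 + (-6 + 16*(-3))/6 = -2 + (-6 - 48)/6 = -2 + (1/6)*(-54) = -2 - 9 = -11)
n = -11
n*(23 + 51) + 142 = -11*(23 + 51) + 142 = -11*74 + 142 = -814 + 142 = -672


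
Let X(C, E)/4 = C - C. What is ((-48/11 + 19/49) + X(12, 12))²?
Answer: 4592449/290521 ≈ 15.808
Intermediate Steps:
X(C, E) = 0 (X(C, E) = 4*(C - C) = 4*0 = 0)
((-48/11 + 19/49) + X(12, 12))² = ((-48/11 + 19/49) + 0)² = (-2143/539 + 0)² = (-2143/539)² = 4592449/290521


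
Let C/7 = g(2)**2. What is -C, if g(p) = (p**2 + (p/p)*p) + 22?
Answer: -5488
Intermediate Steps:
g(p) = 22 + p + p**2 (g(p) = (p**2 + 1*p) + 22 = (p**2 + p) + 22 = (p + p**2) + 22 = 22 + p + p**2)
C = 5488 (C = 7*(22 + 2 + 2**2)**2 = 7*(22 + 2 + 4)**2 = 7*28**2 = 7*784 = 5488)
-C = -1*5488 = -5488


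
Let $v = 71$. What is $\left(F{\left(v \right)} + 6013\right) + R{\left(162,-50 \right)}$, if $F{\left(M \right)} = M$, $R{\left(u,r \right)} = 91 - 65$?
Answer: $6110$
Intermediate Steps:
$R{\left(u,r \right)} = 26$
$\left(F{\left(v \right)} + 6013\right) + R{\left(162,-50 \right)} = \left(71 + 6013\right) + 26 = 6084 + 26 = 6110$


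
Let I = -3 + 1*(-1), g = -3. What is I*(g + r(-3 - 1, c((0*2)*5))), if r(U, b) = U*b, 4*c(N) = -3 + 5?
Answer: 20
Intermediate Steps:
c(N) = 1/2 (c(N) = (-3 + 5)/4 = (1/4)*2 = 1/2)
I = -4 (I = -3 - 1 = -4)
I*(g + r(-3 - 1, c((0*2)*5))) = -4*(-3 + (-3 - 1)*(1/2)) = -4*(-3 - 4*1/2) = -4*(-3 - 2) = -4*(-5) = 20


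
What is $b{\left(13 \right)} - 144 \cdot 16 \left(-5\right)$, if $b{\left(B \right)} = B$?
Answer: $11533$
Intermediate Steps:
$b{\left(13 \right)} - 144 \cdot 16 \left(-5\right) = 13 - 144 \cdot 16 \left(-5\right) = 13 - -11520 = 13 + 11520 = 11533$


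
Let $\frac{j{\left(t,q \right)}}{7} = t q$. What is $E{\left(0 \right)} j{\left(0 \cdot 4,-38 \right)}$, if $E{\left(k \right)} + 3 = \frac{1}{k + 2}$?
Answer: $0$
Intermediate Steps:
$j{\left(t,q \right)} = 7 q t$ ($j{\left(t,q \right)} = 7 t q = 7 q t$)
$E{\left(k \right)} = -3 + \frac{1}{2 + k}$ ($E{\left(k \right)} = -3 + \frac{1}{k + 2} = -3 + \frac{1}{2 + k}$)
$E{\left(0 \right)} j{\left(0 \cdot 4,-38 \right)} = \frac{-5 - 0}{2 + 0} \cdot 7 \left(-38\right) 0 \cdot 4 = \frac{-5 + 0}{2} \cdot 7 \left(-38\right) 0 = \frac{1}{2} \left(-5\right) 0 = \left(- \frac{5}{2}\right) 0 = 0$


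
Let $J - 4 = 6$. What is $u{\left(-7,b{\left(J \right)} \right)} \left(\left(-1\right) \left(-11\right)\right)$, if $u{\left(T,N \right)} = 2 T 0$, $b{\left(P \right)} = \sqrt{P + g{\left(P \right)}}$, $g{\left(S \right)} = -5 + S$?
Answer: $0$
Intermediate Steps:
$J = 10$ ($J = 4 + 6 = 10$)
$b{\left(P \right)} = \sqrt{-5 + 2 P}$ ($b{\left(P \right)} = \sqrt{P + \left(-5 + P\right)} = \sqrt{-5 + 2 P}$)
$u{\left(T,N \right)} = 0$
$u{\left(-7,b{\left(J \right)} \right)} \left(\left(-1\right) \left(-11\right)\right) = 0 \left(\left(-1\right) \left(-11\right)\right) = 0 \cdot 11 = 0$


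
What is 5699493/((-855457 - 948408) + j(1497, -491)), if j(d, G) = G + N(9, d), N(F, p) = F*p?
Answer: -633277/198987 ≈ -3.1825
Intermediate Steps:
j(d, G) = G + 9*d
5699493/((-855457 - 948408) + j(1497, -491)) = 5699493/((-855457 - 948408) + (-491 + 9*1497)) = 5699493/(-1803865 + (-491 + 13473)) = 5699493/(-1803865 + 12982) = 5699493/(-1790883) = 5699493*(-1/1790883) = -633277/198987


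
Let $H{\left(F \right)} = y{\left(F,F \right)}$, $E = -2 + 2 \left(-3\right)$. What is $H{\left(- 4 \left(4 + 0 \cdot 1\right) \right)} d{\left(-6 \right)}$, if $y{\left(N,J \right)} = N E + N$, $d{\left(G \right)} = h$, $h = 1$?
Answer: $112$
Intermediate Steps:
$d{\left(G \right)} = 1$
$E = -8$ ($E = -2 - 6 = -8$)
$y{\left(N,J \right)} = - 7 N$ ($y{\left(N,J \right)} = N \left(-8\right) + N = - 8 N + N = - 7 N$)
$H{\left(F \right)} = - 7 F$
$H{\left(- 4 \left(4 + 0 \cdot 1\right) \right)} d{\left(-6 \right)} = - 7 \left(- 4 \left(4 + 0 \cdot 1\right)\right) 1 = - 7 \left(- 4 \left(4 + 0\right)\right) 1 = - 7 \left(\left(-4\right) 4\right) 1 = \left(-7\right) \left(-16\right) 1 = 112 \cdot 1 = 112$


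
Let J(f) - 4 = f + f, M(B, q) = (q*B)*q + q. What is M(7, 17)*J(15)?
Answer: 69360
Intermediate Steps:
M(B, q) = q + B*q**2 (M(B, q) = (B*q)*q + q = B*q**2 + q = q + B*q**2)
J(f) = 4 + 2*f (J(f) = 4 + (f + f) = 4 + 2*f)
M(7, 17)*J(15) = (17*(1 + 7*17))*(4 + 2*15) = (17*(1 + 119))*(4 + 30) = (17*120)*34 = 2040*34 = 69360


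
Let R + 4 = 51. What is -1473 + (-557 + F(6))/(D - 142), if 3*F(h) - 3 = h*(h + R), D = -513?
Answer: -192873/131 ≈ -1472.3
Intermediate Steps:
R = 47 (R = -4 + 51 = 47)
F(h) = 1 + h*(47 + h)/3 (F(h) = 1 + (h*(h + 47))/3 = 1 + (h*(47 + h))/3 = 1 + h*(47 + h)/3)
-1473 + (-557 + F(6))/(D - 142) = -1473 + (-557 + (1 + (⅓)*6² + (47/3)*6))/(-513 - 142) = -1473 + (-557 + (1 + (⅓)*36 + 94))/(-655) = -1473 + (-557 + (1 + 12 + 94))*(-1/655) = -1473 + (-557 + 107)*(-1/655) = -1473 - 450*(-1/655) = -1473 + 90/131 = -192873/131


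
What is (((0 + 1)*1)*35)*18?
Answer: 630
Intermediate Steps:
(((0 + 1)*1)*35)*18 = ((1*1)*35)*18 = (1*35)*18 = 35*18 = 630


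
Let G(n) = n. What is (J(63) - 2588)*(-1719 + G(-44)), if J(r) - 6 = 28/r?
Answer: 40961542/9 ≈ 4.5513e+6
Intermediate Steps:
J(r) = 6 + 28/r
(J(63) - 2588)*(-1719 + G(-44)) = ((6 + 28/63) - 2588)*(-1719 - 44) = ((6 + 28*(1/63)) - 2588)*(-1763) = ((6 + 4/9) - 2588)*(-1763) = (58/9 - 2588)*(-1763) = -23234/9*(-1763) = 40961542/9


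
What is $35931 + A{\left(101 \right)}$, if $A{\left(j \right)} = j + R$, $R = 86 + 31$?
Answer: $36149$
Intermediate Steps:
$R = 117$
$A{\left(j \right)} = 117 + j$ ($A{\left(j \right)} = j + 117 = 117 + j$)
$35931 + A{\left(101 \right)} = 35931 + \left(117 + 101\right) = 35931 + 218 = 36149$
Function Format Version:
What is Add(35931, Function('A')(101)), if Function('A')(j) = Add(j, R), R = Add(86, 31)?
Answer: 36149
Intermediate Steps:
R = 117
Function('A')(j) = Add(117, j) (Function('A')(j) = Add(j, 117) = Add(117, j))
Add(35931, Function('A')(101)) = Add(35931, Add(117, 101)) = Add(35931, 218) = 36149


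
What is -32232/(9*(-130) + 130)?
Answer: 4029/130 ≈ 30.992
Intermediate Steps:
-32232/(9*(-130) + 130) = -32232/(-1170 + 130) = -32232/(-1040) = -32232*(-1/1040) = 4029/130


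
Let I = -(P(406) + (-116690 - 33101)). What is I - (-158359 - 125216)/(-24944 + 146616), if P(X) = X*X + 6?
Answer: -1831001697/121672 ≈ -15049.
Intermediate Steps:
P(X) = 6 + X**2 (P(X) = X**2 + 6 = 6 + X**2)
I = -15051 (I = -((6 + 406**2) + (-116690 - 33101)) = -((6 + 164836) - 149791) = -(164842 - 149791) = -1*15051 = -15051)
I - (-158359 - 125216)/(-24944 + 146616) = -15051 - (-158359 - 125216)/(-24944 + 146616) = -15051 - (-283575)/121672 = -15051 - 1*(-283575/121672) = -15051 + 283575/121672 = -1831001697/121672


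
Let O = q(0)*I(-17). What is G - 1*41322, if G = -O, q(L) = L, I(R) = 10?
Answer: -41322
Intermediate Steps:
O = 0 (O = 0*10 = 0)
G = 0 (G = -1*0 = 0)
G - 1*41322 = 0 - 1*41322 = 0 - 41322 = -41322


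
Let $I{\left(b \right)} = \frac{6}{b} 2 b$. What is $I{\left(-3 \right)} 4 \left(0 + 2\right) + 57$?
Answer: $153$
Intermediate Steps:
$I{\left(b \right)} = 12$ ($I{\left(b \right)} = \frac{12}{b} b = 12$)
$I{\left(-3 \right)} 4 \left(0 + 2\right) + 57 = 12 \cdot 4 \left(0 + 2\right) + 57 = 12 \cdot 4 \cdot 2 + 57 = 12 \cdot 8 + 57 = 96 + 57 = 153$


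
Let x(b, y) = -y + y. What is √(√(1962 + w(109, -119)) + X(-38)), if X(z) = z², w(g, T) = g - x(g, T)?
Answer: √(1444 + √2071) ≈ 38.594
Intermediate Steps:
x(b, y) = 0
w(g, T) = g (w(g, T) = g - 1*0 = g + 0 = g)
√(√(1962 + w(109, -119)) + X(-38)) = √(√(1962 + 109) + (-38)²) = √(√2071 + 1444) = √(1444 + √2071)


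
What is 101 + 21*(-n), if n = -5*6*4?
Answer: 2621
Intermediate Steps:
n = -120 (n = -30*4 = -120)
101 + 21*(-n) = 101 + 21*(-1*(-120)) = 101 + 21*120 = 101 + 2520 = 2621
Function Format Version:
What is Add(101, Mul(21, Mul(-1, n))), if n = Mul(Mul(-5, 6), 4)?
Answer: 2621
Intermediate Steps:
n = -120 (n = Mul(-30, 4) = -120)
Add(101, Mul(21, Mul(-1, n))) = Add(101, Mul(21, Mul(-1, -120))) = Add(101, Mul(21, 120)) = Add(101, 2520) = 2621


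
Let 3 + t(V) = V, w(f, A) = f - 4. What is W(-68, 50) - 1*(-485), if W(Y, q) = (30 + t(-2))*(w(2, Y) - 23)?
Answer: -140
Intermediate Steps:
w(f, A) = -4 + f
t(V) = -3 + V
W(Y, q) = -625 (W(Y, q) = (30 + (-3 - 2))*((-4 + 2) - 23) = (30 - 5)*(-2 - 23) = 25*(-25) = -625)
W(-68, 50) - 1*(-485) = -625 - 1*(-485) = -625 + 485 = -140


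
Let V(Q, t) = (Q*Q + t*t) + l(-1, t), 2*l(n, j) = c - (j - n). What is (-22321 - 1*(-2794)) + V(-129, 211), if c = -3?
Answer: 83055/2 ≈ 41528.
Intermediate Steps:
l(n, j) = -3/2 + n/2 - j/2 (l(n, j) = (-3 - (j - n))/2 = (-3 + (n - j))/2 = (-3 + n - j)/2 = -3/2 + n/2 - j/2)
V(Q, t) = -2 + Q² + t² - t/2 (V(Q, t) = (Q*Q + t*t) + (-3/2 + (½)*(-1) - t/2) = (Q² + t²) + (-3/2 - ½ - t/2) = (Q² + t²) + (-2 - t/2) = -2 + Q² + t² - t/2)
(-22321 - 1*(-2794)) + V(-129, 211) = (-22321 - 1*(-2794)) + (-2 + (-129)² + 211² - ½*211) = (-22321 + 2794) + (-2 + 16641 + 44521 - 211/2) = -19527 + 122109/2 = 83055/2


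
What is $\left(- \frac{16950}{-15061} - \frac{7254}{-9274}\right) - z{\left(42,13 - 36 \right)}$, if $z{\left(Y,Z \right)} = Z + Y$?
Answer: $- \frac{1193695886}{69837857} \approx -17.092$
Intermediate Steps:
$z{\left(Y,Z \right)} = Y + Z$
$\left(- \frac{16950}{-15061} - \frac{7254}{-9274}\right) - z{\left(42,13 - 36 \right)} = \left(- \frac{16950}{-15061} - \frac{7254}{-9274}\right) - \left(42 + \left(13 - 36\right)\right) = \left(\left(-16950\right) \left(- \frac{1}{15061}\right) - - \frac{3627}{4637}\right) - \left(42 - 23\right) = \left(\frac{16950}{15061} + \frac{3627}{4637}\right) - 19 = \frac{133223397}{69837857} - 19 = - \frac{1193695886}{69837857}$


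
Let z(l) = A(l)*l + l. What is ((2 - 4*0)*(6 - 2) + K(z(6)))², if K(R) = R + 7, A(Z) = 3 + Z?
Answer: 5625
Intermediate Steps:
z(l) = l + l*(3 + l) (z(l) = (3 + l)*l + l = l*(3 + l) + l = l + l*(3 + l))
K(R) = 7 + R
((2 - 4*0)*(6 - 2) + K(z(6)))² = ((2 - 4*0)*(6 - 2) + (7 + 6*(4 + 6)))² = ((2 + 0)*4 + (7 + 6*10))² = (2*4 + (7 + 60))² = (8 + 67)² = 75² = 5625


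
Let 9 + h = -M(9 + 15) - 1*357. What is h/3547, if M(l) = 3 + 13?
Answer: -382/3547 ≈ -0.10770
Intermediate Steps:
M(l) = 16
h = -382 (h = -9 + (-1*16 - 1*357) = -9 + (-16 - 357) = -9 - 373 = -382)
h/3547 = -382/3547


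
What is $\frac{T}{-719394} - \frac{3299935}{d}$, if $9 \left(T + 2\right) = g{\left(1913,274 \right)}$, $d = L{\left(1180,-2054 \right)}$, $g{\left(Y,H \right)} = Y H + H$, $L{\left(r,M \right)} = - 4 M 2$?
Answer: $- \frac{274028181937}{1363971024} \approx -200.9$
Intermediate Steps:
$L{\left(r,M \right)} = - 8 M$
$g{\left(Y,H \right)} = H + H Y$ ($g{\left(Y,H \right)} = H Y + H = H + H Y$)
$d = 16432$ ($d = \left(-8\right) \left(-2054\right) = 16432$)
$T = \frac{174806}{3}$ ($T = -2 + \frac{274 \left(1 + 1913\right)}{9} = -2 + \frac{274 \cdot 1914}{9} = -2 + \frac{1}{9} \cdot 524436 = -2 + \frac{174812}{3} = \frac{174806}{3} \approx 58269.0$)
$\frac{T}{-719394} - \frac{3299935}{d} = \frac{174806}{3 \left(-719394\right)} - \frac{3299935}{16432} = \frac{174806}{3} \left(- \frac{1}{719394}\right) - \frac{3299935}{16432} = - \frac{87403}{1079091} - \frac{3299935}{16432} = - \frac{274028181937}{1363971024}$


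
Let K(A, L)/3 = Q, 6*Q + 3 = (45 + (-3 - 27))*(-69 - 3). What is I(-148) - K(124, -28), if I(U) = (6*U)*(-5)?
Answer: 9963/2 ≈ 4981.5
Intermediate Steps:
Q = -361/2 (Q = -½ + ((45 + (-3 - 27))*(-69 - 3))/6 = -½ + ((45 - 30)*(-72))/6 = -½ + (15*(-72))/6 = -½ + (⅙)*(-1080) = -½ - 180 = -361/2 ≈ -180.50)
K(A, L) = -1083/2 (K(A, L) = 3*(-361/2) = -1083/2)
I(U) = -30*U
I(-148) - K(124, -28) = -30*(-148) - 1*(-1083/2) = 4440 + 1083/2 = 9963/2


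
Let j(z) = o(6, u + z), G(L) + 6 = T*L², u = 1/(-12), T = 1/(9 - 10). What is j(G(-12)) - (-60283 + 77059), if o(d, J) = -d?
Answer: -16782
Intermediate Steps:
T = -1 (T = 1/(-1) = -1)
u = -1/12 ≈ -0.083333
G(L) = -6 - L²
j(z) = -6 (j(z) = -1*6 = -6)
j(G(-12)) - (-60283 + 77059) = -6 - (-60283 + 77059) = -6 - 1*16776 = -6 - 16776 = -16782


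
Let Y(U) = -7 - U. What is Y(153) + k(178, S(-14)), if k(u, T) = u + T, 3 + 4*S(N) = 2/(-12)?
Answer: 413/24 ≈ 17.208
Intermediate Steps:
S(N) = -19/24 (S(N) = -¾ + (2/(-12))/4 = -¾ + (2*(-1/12))/4 = -¾ + (¼)*(-⅙) = -¾ - 1/24 = -19/24)
k(u, T) = T + u
Y(153) + k(178, S(-14)) = (-7 - 1*153) + (-19/24 + 178) = (-7 - 153) + 4253/24 = -160 + 4253/24 = 413/24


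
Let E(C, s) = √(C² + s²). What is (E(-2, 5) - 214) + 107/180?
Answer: -38413/180 + √29 ≈ -208.02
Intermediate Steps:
(E(-2, 5) - 214) + 107/180 = (√((-2)² + 5²) - 214) + 107/180 = (√(4 + 25) - 214) + 107*(1/180) = (√29 - 214) + 107/180 = (-214 + √29) + 107/180 = -38413/180 + √29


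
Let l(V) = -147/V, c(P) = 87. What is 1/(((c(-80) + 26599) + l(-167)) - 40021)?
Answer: -167/2226798 ≈ -7.4996e-5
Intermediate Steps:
1/(((c(-80) + 26599) + l(-167)) - 40021) = 1/(((87 + 26599) - 147/(-167)) - 40021) = 1/((26686 - 147*(-1/167)) - 40021) = 1/((26686 + 147/167) - 40021) = 1/(4456709/167 - 40021) = 1/(-2226798/167) = -167/2226798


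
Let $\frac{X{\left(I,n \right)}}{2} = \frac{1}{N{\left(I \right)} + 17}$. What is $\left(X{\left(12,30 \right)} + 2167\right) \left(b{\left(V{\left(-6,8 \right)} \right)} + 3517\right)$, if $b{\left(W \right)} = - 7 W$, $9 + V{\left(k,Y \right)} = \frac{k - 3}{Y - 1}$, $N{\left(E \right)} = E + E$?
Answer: $\frac{318879061}{41} \approx 7.7775 \cdot 10^{6}$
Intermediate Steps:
$N{\left(E \right)} = 2 E$
$V{\left(k,Y \right)} = -9 + \frac{-3 + k}{-1 + Y}$ ($V{\left(k,Y \right)} = -9 + \frac{k - 3}{Y - 1} = -9 + \frac{-3 + k}{-1 + Y}$)
$X{\left(I,n \right)} = \frac{2}{17 + 2 I}$ ($X{\left(I,n \right)} = \frac{2}{2 I + 17} = \frac{2}{17 + 2 I}$)
$\left(X{\left(12,30 \right)} + 2167\right) \left(b{\left(V{\left(-6,8 \right)} \right)} + 3517\right) = \left(\frac{2}{17 + 2 \cdot 12} + 2167\right) \left(- 7 \frac{6 - 6 - 72}{-1 + 8} + 3517\right) = \left(\frac{2}{17 + 24} + 2167\right) \left(- 7 \frac{6 - 6 - 72}{7} + 3517\right) = \left(\frac{2}{41} + 2167\right) \left(- 7 \cdot \frac{1}{7} \left(-72\right) + 3517\right) = \left(2 \cdot \frac{1}{41} + 2167\right) \left(\left(-7\right) \left(- \frac{72}{7}\right) + 3517\right) = \left(\frac{2}{41} + 2167\right) \left(72 + 3517\right) = \frac{88849}{41} \cdot 3589 = \frac{318879061}{41}$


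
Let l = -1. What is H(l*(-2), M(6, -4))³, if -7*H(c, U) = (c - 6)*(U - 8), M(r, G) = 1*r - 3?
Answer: -8000/343 ≈ -23.324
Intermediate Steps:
M(r, G) = -3 + r (M(r, G) = r - 3 = -3 + r)
H(c, U) = -(-8 + U)*(-6 + c)/7 (H(c, U) = -(c - 6)*(U - 8)/7 = -(-6 + c)*(-8 + U)/7 = -(-8 + U)*(-6 + c)/7)
H(l*(-2), M(6, -4))³ = (-48/7 + 6*(-3 + 6)/7 + 8*(-1*(-2))/7 - (-3 + 6)*(-1*(-2))/7)³ = (-48/7 + (6/7)*3 + (8/7)*2 - ⅐*3*2)³ = (-48/7 + 18/7 + 16/7 - 6/7)³ = (-20/7)³ = -8000/343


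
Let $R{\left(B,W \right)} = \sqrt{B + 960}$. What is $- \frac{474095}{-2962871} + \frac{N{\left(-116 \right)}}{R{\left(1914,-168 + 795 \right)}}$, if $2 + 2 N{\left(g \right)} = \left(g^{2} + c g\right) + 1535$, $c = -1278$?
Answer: $\frac{474095}{2962871} + \frac{163237 \sqrt{2874}}{5748} \approx 1522.6$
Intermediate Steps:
$R{\left(B,W \right)} = \sqrt{960 + B}$
$N{\left(g \right)} = \frac{1533}{2} + \frac{g^{2}}{2} - 639 g$ ($N{\left(g \right)} = -1 + \frac{\left(g^{2} - 1278 g\right) + 1535}{2} = -1 + \frac{1535 + g^{2} - 1278 g}{2} = -1 + \left(\frac{1535}{2} + \frac{g^{2}}{2} - 639 g\right) = \frac{1533}{2} + \frac{g^{2}}{2} - 639 g$)
$- \frac{474095}{-2962871} + \frac{N{\left(-116 \right)}}{R{\left(1914,-168 + 795 \right)}} = - \frac{474095}{-2962871} + \frac{\frac{1533}{2} + \frac{\left(-116\right)^{2}}{2} - -74124}{\sqrt{960 + 1914}} = \left(-474095\right) \left(- \frac{1}{2962871}\right) + \frac{\frac{1533}{2} + \frac{1}{2} \cdot 13456 + 74124}{\sqrt{2874}} = \frac{474095}{2962871} + \left(\frac{1533}{2} + 6728 + 74124\right) \frac{\sqrt{2874}}{2874} = \frac{474095}{2962871} + \frac{163237 \frac{\sqrt{2874}}{2874}}{2} = \frac{474095}{2962871} + \frac{163237 \sqrt{2874}}{5748}$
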